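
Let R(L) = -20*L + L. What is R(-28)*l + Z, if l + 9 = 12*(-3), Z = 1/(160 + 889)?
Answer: -25113059/1049 ≈ -23940.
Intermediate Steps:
R(L) = -19*L
Z = 1/1049 ≈ 0.00095329
l = -45 (l = -9 + 12*(-3) = -9 - 36 = -45)
R(-28)*l + Z = -19*(-28)*(-45) + 1/1049 = 532*(-45) + 1/1049 = -23940 + 1/1049 = -25113059/1049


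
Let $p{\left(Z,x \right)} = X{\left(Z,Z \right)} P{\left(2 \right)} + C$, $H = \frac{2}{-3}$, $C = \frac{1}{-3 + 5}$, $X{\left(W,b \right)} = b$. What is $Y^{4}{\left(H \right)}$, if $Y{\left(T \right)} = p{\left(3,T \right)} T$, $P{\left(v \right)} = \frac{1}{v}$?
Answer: $\frac{256}{81} \approx 3.1605$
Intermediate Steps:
$C = \frac{1}{2} \approx 0.5$
$H = - \frac{2}{3}$ ($H = 2 \left(- \frac{1}{3}\right) = - \frac{2}{3} \approx -0.66667$)
$p{\left(Z,x \right)} = \frac{1}{2} + \frac{Z}{2}$ ($p{\left(Z,x \right)} = \frac{Z}{2} + \frac{1}{2} = \frac{1}{2} + \frac{Z}{2}$)
$Y{\left(T \right)} = 2 T$ ($Y{\left(T \right)} = \left(\frac{1}{2} + \frac{1}{2} \cdot 3\right) T = \left(\frac{1}{2} + \frac{3}{2}\right) T = 2 T$)
$Y^{4}{\left(H \right)} = \left(2 \left(- \frac{2}{3}\right)\right)^{4} = \left(- \frac{4}{3}\right)^{4} = \frac{256}{81}$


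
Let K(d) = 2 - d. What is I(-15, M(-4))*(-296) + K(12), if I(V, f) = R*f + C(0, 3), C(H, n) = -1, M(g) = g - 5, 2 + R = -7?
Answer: -23690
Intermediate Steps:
R = -9 (R = -2 - 7 = -9)
M(g) = -5 + g
I(V, f) = -1 - 9*f (I(V, f) = -9*f - 1 = -1 - 9*f)
I(-15, M(-4))*(-296) + K(12) = (-1 - 9*(-5 - 4))*(-296) + (2 - 1*12) = (-1 - 9*(-9))*(-296) + (2 - 12) = (-1 + 81)*(-296) - 10 = 80*(-296) - 10 = -23680 - 10 = -23690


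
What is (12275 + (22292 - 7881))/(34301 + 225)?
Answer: 13343/17263 ≈ 0.77292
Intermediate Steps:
(12275 + (22292 - 7881))/(34301 + 225) = (12275 + 14411)/34526 = 26686*(1/34526) = 13343/17263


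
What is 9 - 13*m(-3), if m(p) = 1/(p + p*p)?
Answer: 41/6 ≈ 6.8333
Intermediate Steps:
m(p) = 1/(p + p²)
9 - 13*m(-3) = 9 - 13/((-3)*(1 - 3)) = 9 - (-13)/(3*(-2)) = 9 - (-13)*(-1)/(3*2) = 9 - 13*⅙ = 9 - 13/6 = 41/6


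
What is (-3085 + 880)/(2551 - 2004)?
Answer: -2205/547 ≈ -4.0311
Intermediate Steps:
(-3085 + 880)/(2551 - 2004) = -2205/547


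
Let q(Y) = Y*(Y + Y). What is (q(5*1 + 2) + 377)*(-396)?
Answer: -188100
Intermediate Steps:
q(Y) = 2*Y**2 (q(Y) = Y*(2*Y) = 2*Y**2)
(q(5*1 + 2) + 377)*(-396) = (2*(5*1 + 2)**2 + 377)*(-396) = (2*(5 + 2)**2 + 377)*(-396) = (2*7**2 + 377)*(-396) = (2*49 + 377)*(-396) = (98 + 377)*(-396) = 475*(-396) = -188100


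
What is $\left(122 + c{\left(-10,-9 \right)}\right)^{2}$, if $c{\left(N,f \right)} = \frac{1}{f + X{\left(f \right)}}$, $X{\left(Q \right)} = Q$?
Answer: $\frac{4818025}{324} \approx 14870.0$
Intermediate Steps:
$c{\left(N,f \right)} = \frac{1}{2 f}$ ($c{\left(N,f \right)} = \frac{1}{f + f} = \frac{1}{2 f}$)
$\left(122 + c{\left(-10,-9 \right)}\right)^{2} = \left(122 + \frac{1}{2 \left(-9\right)}\right)^{2} = \left(122 + \frac{1}{2} \left(- \frac{1}{9}\right)\right)^{2} = \left(122 - \frac{1}{18}\right)^{2} = \left(\frac{2195}{18}\right)^{2} = \frac{4818025}{324}$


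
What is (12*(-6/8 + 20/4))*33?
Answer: 1683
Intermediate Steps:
(12*(-6/8 + 20/4))*33 = (12*(-6*⅛ + 20*(¼)))*33 = (12*(-¾ + 5))*33 = (12*(17/4))*33 = 51*33 = 1683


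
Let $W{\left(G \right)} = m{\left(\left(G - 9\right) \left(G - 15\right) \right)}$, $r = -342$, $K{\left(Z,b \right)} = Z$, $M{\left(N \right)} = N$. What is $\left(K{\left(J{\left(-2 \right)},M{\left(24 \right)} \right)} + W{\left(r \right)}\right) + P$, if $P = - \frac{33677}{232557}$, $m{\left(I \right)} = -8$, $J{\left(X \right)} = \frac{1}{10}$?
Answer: $- \frac{18708773}{2325570} \approx -8.0448$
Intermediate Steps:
$J{\left(X \right)} = \frac{1}{10}$
$W{\left(G \right)} = -8$
$P = - \frac{33677}{232557}$ ($P = \left(-33677\right) \frac{1}{232557} = - \frac{33677}{232557} \approx -0.14481$)
$\left(K{\left(J{\left(-2 \right)},M{\left(24 \right)} \right)} + W{\left(r \right)}\right) + P = \left(\frac{1}{10} - 8\right) - \frac{33677}{232557} = - \frac{79}{10} - \frac{33677}{232557} = - \frac{18708773}{2325570}$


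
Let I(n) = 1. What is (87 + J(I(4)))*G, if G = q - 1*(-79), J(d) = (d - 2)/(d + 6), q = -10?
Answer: 41952/7 ≈ 5993.1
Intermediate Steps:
J(d) = (-2 + d)/(6 + d)
G = 69 (G = -10 - 1*(-79) = -10 + 79 = 69)
(87 + J(I(4)))*G = (87 + (-2 + 1)/(6 + 1))*69 = (87 - 1/7)*69 = (608/7)*69 = 41952/7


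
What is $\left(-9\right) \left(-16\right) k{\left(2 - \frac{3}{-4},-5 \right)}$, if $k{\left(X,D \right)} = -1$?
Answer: $-144$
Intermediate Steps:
$\left(-9\right) \left(-16\right) k{\left(2 - \frac{3}{-4},-5 \right)} = \left(-9\right) \left(-16\right) \left(-1\right) = 144 \left(-1\right) = -144$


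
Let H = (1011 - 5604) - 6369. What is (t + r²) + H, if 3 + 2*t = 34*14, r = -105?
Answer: 599/2 ≈ 299.50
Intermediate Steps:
H = -10962 (H = -4593 - 6369 = -10962)
t = 473/2 (t = -3/2 + (34*14)/2 = -3/2 + (½)*476 = -3/2 + 238 = 473/2 ≈ 236.50)
(t + r²) + H = (473/2 + (-105)²) - 10962 = (473/2 + 11025) - 10962 = 22523/2 - 10962 = 599/2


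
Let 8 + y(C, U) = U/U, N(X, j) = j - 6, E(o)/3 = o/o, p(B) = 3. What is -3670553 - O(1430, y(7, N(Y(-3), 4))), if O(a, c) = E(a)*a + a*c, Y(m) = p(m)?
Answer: -3664833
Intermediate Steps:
Y(m) = 3
E(o) = 3 (E(o) = 3*(o/o) = 3*1 = 3)
N(X, j) = -6 + j
y(C, U) = -7 (y(C, U) = -8 + U/U = -8 + 1 = -7)
O(a, c) = 3*a + a*c
-3670553 - O(1430, y(7, N(Y(-3), 4))) = -3670553 - 1430*(3 - 7) = -3670553 - 1430*(-4) = -3670553 - 1*(-5720) = -3670553 + 5720 = -3664833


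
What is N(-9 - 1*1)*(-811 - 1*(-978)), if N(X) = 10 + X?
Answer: 0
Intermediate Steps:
N(-9 - 1*1)*(-811 - 1*(-978)) = (10 + (-9 - 1*1))*(-811 - 1*(-978)) = (10 + (-9 - 1))*(-811 + 978) = (10 - 10)*167 = 0*167 = 0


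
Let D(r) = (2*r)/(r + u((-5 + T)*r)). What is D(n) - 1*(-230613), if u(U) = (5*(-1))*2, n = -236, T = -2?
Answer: 28365635/123 ≈ 2.3062e+5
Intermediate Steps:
u(U) = -10 (u(U) = -5*2 = -10)
D(r) = 2*r/(-10 + r) (D(r) = (2*r)/(r - 10) = (2*r)/(-10 + r) = 2*r/(-10 + r))
D(n) - 1*(-230613) = 2*(-236)/(-10 - 236) - 1*(-230613) = 2*(-236)/(-246) + 230613 = 2*(-236)*(-1/246) + 230613 = 236/123 + 230613 = 28365635/123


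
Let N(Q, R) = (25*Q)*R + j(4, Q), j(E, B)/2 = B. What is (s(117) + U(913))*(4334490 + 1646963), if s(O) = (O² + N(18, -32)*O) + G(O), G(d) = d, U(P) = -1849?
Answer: -9980837900843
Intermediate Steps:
j(E, B) = 2*B
N(Q, R) = 2*Q + 25*Q*R (N(Q, R) = (25*Q)*R + 2*Q = 25*Q*R + 2*Q = 2*Q + 25*Q*R)
s(O) = O² - 14363*O (s(O) = (O² + (18*(2 + 25*(-32)))*O) + O = (O² + (18*(2 - 800))*O) + O = (O² + (18*(-798))*O) + O = (O² - 14364*O) + O = O² - 14363*O)
(s(117) + U(913))*(4334490 + 1646963) = (117*(-14363 + 117) - 1849)*(4334490 + 1646963) = (117*(-14246) - 1849)*5981453 = (-1666782 - 1849)*5981453 = -1668631*5981453 = -9980837900843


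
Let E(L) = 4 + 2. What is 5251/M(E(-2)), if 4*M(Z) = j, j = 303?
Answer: 21004/303 ≈ 69.320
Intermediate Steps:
E(L) = 6
M(Z) = 303/4 (M(Z) = (¼)*303 = 303/4)
5251/M(E(-2)) = 5251/(303/4) = 5251*(4/303) = 21004/303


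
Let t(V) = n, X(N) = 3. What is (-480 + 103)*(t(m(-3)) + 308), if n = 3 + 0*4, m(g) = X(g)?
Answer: -117247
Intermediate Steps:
m(g) = 3
n = 3 (n = 3 + 0 = 3)
t(V) = 3
(-480 + 103)*(t(m(-3)) + 308) = (-480 + 103)*(3 + 308) = -377*311 = -117247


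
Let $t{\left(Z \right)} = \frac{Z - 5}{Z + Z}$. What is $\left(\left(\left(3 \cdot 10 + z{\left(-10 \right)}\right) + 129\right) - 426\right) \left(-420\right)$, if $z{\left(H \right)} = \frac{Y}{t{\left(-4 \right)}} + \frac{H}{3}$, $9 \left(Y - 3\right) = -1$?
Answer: $\frac{3036460}{27} \approx 1.1246 \cdot 10^{5}$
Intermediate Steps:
$t{\left(Z \right)} = \frac{-5 + Z}{2 Z}$
$Y = \frac{26}{9}$ ($Y = 3 + \frac{1}{9} \left(-1\right) = 3 - \frac{1}{9} = \frac{26}{9} \approx 2.8889$)
$z{\left(H \right)} = \frac{208}{81} + \frac{H}{3}$ ($z{\left(H \right)} = \frac{26}{9 \frac{-5 - 4}{2 \left(-4\right)}} + \frac{H}{3} = \frac{26}{9 \cdot \frac{1}{2} \left(- \frac{1}{4}\right) \left(-9\right)} + H \frac{1}{3} = \frac{26}{9 \cdot \frac{9}{8}} + \frac{H}{3} = \frac{26}{9} \cdot \frac{8}{9} + \frac{H}{3} = \frac{208}{81} + \frac{H}{3}$)
$\left(\left(\left(3 \cdot 10 + z{\left(-10 \right)}\right) + 129\right) - 426\right) \left(-420\right) = \left(\left(\left(3 \cdot 10 + \left(\frac{208}{81} + \frac{1}{3} \left(-10\right)\right)\right) + 129\right) - 426\right) \left(-420\right) = \left(\left(\left(30 + \left(\frac{208}{81} - \frac{10}{3}\right)\right) + 129\right) - 426\right) \left(-420\right) = \left(\left(\left(30 - \frac{62}{81}\right) + 129\right) - 426\right) \left(-420\right) = \left(\left(\frac{2368}{81} + 129\right) - 426\right) \left(-420\right) = \left(\frac{12817}{81} - 426\right) \left(-420\right) = \left(- \frac{21689}{81}\right) \left(-420\right) = \frac{3036460}{27}$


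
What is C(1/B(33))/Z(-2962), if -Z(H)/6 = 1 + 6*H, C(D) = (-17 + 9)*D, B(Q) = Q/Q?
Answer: -4/53313 ≈ -7.5029e-5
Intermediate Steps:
B(Q) = 1
C(D) = -8*D
Z(H) = -6 - 36*H (Z(H) = -6*(1 + 6*H) = -6 - 36*H)
C(1/B(33))/Z(-2962) = (-8/1)/(-6 - 36*(-2962)) = (-8*1)/(-6 + 106632) = -8/106626 = -8*1/106626 = -4/53313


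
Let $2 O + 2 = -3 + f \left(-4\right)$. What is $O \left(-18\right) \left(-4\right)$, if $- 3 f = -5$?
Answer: $-420$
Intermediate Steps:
$f = \frac{5}{3}$ ($f = \left(- \frac{1}{3}\right) \left(-5\right) = \frac{5}{3} \approx 1.6667$)
$O = - \frac{35}{6}$ ($O = -1 + \frac{-3 + \frac{5}{3} \left(-4\right)}{2} = -1 + \frac{-3 - \frac{20}{3}}{2} = -1 + \frac{1}{2} \left(- \frac{29}{3}\right) = -1 - \frac{29}{6} = - \frac{35}{6} \approx -5.8333$)
$O \left(-18\right) \left(-4\right) = \left(- \frac{35}{6}\right) \left(-18\right) \left(-4\right) = 105 \left(-4\right) = -420$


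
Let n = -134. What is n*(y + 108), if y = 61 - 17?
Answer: -20368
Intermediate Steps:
y = 44
n*(y + 108) = -134*(44 + 108) = -134*152 = -20368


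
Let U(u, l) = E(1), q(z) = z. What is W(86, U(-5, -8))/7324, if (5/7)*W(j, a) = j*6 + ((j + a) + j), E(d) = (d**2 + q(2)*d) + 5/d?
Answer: 1218/9155 ≈ 0.13304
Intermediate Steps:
E(d) = d**2 + 2*d + 5/d (E(d) = (d**2 + 2*d) + 5/d = d**2 + 2*d + 5/d)
U(u, l) = 8 (U(u, l) = (5 + 1**2*(2 + 1))/1 = 1*(5 + 1*3) = 1*(5 + 3) = 1*8 = 8)
W(j, a) = 7*a/5 + 56*j/5 (W(j, a) = 7*(j*6 + ((j + a) + j))/5 = 7*(6*j + ((a + j) + j))/5 = 7*(6*j + (a + 2*j))/5 = 7*(a + 8*j)/5 = 7*a/5 + 56*j/5)
W(86, U(-5, -8))/7324 = ((7/5)*8 + (56/5)*86)/7324 = (56/5 + 4816/5)*(1/7324) = (4872/5)*(1/7324) = 1218/9155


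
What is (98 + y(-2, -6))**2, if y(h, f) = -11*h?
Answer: 14400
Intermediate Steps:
(98 + y(-2, -6))**2 = (98 - 11*(-2))**2 = (98 + 22)**2 = 120**2 = 14400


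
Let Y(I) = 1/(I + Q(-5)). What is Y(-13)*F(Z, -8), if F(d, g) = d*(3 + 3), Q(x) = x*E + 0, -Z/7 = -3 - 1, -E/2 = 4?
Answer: 56/9 ≈ 6.2222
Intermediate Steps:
E = -8 (E = -2*4 = -8)
Z = 28 (Z = -7*(-3 - 1) = -7*(-4) = 28)
Q(x) = -8*x (Q(x) = x*(-8) + 0 = -8*x + 0 = -8*x)
F(d, g) = 6*d (F(d, g) = d*6 = 6*d)
Y(I) = 1/(40 + I) (Y(I) = 1/(I - 8*(-5)) = 1/(I + 40) = 1/(40 + I))
Y(-13)*F(Z, -8) = (6*28)/(40 - 13) = 168/27 = (1/27)*168 = 56/9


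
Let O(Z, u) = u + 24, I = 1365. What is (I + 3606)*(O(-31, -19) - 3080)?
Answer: -15285825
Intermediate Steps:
O(Z, u) = 24 + u
(I + 3606)*(O(-31, -19) - 3080) = (1365 + 3606)*((24 - 19) - 3080) = 4971*(5 - 3080) = 4971*(-3075) = -15285825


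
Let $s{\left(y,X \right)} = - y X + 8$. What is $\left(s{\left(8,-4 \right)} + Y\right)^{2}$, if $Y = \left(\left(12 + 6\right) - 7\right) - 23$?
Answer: $784$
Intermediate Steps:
$s{\left(y,X \right)} = 8 - X y$ ($s{\left(y,X \right)} = - X y + 8 = 8 - X y$)
$Y = -12$ ($Y = \left(18 - 7\right) - 23 = 11 - 23 = -12$)
$\left(s{\left(8,-4 \right)} + Y\right)^{2} = \left(\left(8 - \left(-4\right) 8\right) - 12\right)^{2} = \left(\left(8 + 32\right) - 12\right)^{2} = \left(40 - 12\right)^{2} = 28^{2} = 784$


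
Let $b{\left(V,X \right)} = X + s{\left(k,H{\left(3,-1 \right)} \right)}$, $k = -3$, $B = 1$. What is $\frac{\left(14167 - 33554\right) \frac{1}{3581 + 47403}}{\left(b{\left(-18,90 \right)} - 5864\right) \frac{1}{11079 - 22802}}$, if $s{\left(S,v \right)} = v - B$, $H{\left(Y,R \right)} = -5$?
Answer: $- \frac{227273801}{294687520} \approx -0.77124$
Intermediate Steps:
$s{\left(S,v \right)} = -1 + v$ ($s{\left(S,v \right)} = v - 1 = -1 + v$)
$b{\left(V,X \right)} = -6 + X$ ($b{\left(V,X \right)} = X - 6 = -6 + X$)
$\frac{\left(14167 - 33554\right) \frac{1}{3581 + 47403}}{\left(b{\left(-18,90 \right)} - 5864\right) \frac{1}{11079 - 22802}} = \frac{\left(14167 - 33554\right) \frac{1}{3581 + 47403}}{\left(\left(-6 + 90\right) - 5864\right) \frac{1}{11079 - 22802}} = \frac{\left(-19387\right) \frac{1}{50984}}{\left(84 - 5864\right) \frac{1}{-11723}} = \frac{\left(-19387\right) \frac{1}{50984}}{\left(-5780\right) \left(- \frac{1}{11723}\right)} = - \frac{19387}{50984 \cdot \frac{5780}{11723}} = \left(- \frac{19387}{50984}\right) \frac{11723}{5780} = - \frac{227273801}{294687520}$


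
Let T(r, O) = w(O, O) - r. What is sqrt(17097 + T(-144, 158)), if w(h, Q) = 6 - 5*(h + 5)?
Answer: 4*sqrt(1027) ≈ 128.19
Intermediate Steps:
w(h, Q) = -19 - 5*h (w(h, Q) = 6 - 5*(5 + h) = 6 + (-25 - 5*h) = -19 - 5*h)
T(r, O) = -19 - r - 5*O (T(r, O) = (-19 - 5*O) - r = -19 - r - 5*O)
sqrt(17097 + T(-144, 158)) = sqrt(17097 + (-19 - 1*(-144) - 5*158)) = sqrt(17097 + (-19 + 144 - 790)) = sqrt(17097 - 665) = sqrt(16432) = 4*sqrt(1027)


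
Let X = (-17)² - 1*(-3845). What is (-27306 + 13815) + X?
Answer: -9357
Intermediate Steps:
X = 4134 (X = 289 + 3845 = 4134)
(-27306 + 13815) + X = (-27306 + 13815) + 4134 = -13491 + 4134 = -9357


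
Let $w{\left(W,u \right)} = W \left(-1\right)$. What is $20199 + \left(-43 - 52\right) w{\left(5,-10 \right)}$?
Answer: $20674$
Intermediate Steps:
$w{\left(W,u \right)} = - W$
$20199 + \left(-43 - 52\right) w{\left(5,-10 \right)} = 20199 + \left(-43 - 52\right) \left(\left(-1\right) 5\right) = 20199 - -475 = 20199 + 475 = 20674$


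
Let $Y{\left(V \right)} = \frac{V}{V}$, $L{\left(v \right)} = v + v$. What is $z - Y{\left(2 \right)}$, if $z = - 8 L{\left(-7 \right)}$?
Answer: $111$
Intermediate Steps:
$L{\left(v \right)} = 2 v$
$Y{\left(V \right)} = 1$
$z = 112$ ($z = - 8 \cdot 2 \left(-7\right) = \left(-8\right) \left(-14\right) = 112$)
$z - Y{\left(2 \right)} = 112 - 1 = 111$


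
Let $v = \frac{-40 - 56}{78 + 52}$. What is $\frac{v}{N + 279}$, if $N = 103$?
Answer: $- \frac{24}{12415} \approx -0.0019331$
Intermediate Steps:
$v = - \frac{48}{65}$ ($v = - \frac{96}{130} = \left(-96\right) \frac{1}{130} = - \frac{48}{65} \approx -0.73846$)
$\frac{v}{N + 279} = - \frac{48}{65 \left(103 + 279\right)} = - \frac{48}{65 \cdot 382} = \left(- \frac{48}{65}\right) \frac{1}{382} = - \frac{24}{12415}$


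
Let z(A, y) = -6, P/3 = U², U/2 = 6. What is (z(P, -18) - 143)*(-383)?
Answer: 57067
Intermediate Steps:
U = 12 (U = 2*6 = 12)
P = 432 (P = 3*12² = 3*144 = 432)
(z(P, -18) - 143)*(-383) = (-6 - 143)*(-383) = -149*(-383) = 57067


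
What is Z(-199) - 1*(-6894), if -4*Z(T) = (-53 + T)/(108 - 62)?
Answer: 317187/46 ≈ 6895.4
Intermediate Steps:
Z(T) = 53/184 - T/184 (Z(T) = -(-53 + T)/(4*(108 - 62)) = -(-53 + T)/(4*46) = -(-53/46 + T/46)/4 = 53/184 - T/184)
Z(-199) - 1*(-6894) = (53/184 - 1/184*(-199)) - 1*(-6894) = (53/184 + 199/184) + 6894 = 63/46 + 6894 = 317187/46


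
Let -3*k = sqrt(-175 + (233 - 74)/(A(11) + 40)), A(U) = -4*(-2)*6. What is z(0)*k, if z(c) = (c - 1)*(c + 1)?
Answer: I*sqrt(335302)/132 ≈ 4.3868*I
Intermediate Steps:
A(U) = 48 (A(U) = 8*6 = 48)
z(c) = (1 + c)*(-1 + c) (z(c) = (-1 + c)*(1 + c) = (1 + c)*(-1 + c))
k = -I*sqrt(335302)/132 (k = -sqrt(-175 + (233 - 74)/(48 + 40))/3 = -sqrt(-175 + 159/88)/3 = -I*sqrt(335302)/132 ≈ -4.3868*I)
z(0)*k = (-1 + 0**2)*(-I*sqrt(335302)/132) = (-1 + 0)*(-I*sqrt(335302)/132) = -(-1)*I*sqrt(335302)/132 = I*sqrt(335302)/132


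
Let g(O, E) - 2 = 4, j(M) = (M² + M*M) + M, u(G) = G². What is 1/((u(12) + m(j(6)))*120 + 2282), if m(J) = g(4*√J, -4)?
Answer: 1/20282 ≈ 4.9305e-5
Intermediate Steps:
j(M) = M + 2*M² (j(M) = (M² + M²) + M = 2*M² + M = M + 2*M²)
g(O, E) = 6 (g(O, E) = 2 + 4 = 6)
m(J) = 6
1/((u(12) + m(j(6)))*120 + 2282) = 1/((12² + 6)*120 + 2282) = 1/((144 + 6)*120 + 2282) = 1/(150*120 + 2282) = 1/(18000 + 2282) = 1/20282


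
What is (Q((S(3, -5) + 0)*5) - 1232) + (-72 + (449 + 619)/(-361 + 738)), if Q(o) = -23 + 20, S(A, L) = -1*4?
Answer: -491671/377 ≈ -1304.2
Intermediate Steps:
S(A, L) = -4
Q(o) = -3
(Q((S(3, -5) + 0)*5) - 1232) + (-72 + (449 + 619)/(-361 + 738)) = (-3 - 1232) + (-72 + (449 + 619)/(-361 + 738)) = -1235 + (-72 + 1068/377) = -1235 - 26076/377 = -491671/377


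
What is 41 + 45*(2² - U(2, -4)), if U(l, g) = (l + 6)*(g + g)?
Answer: 3101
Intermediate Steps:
U(l, g) = 2*g*(6 + l) (U(l, g) = (6 + l)*(2*g) = 2*g*(6 + l))
41 + 45*(2² - U(2, -4)) = 41 + 45*(2² - 2*(-4)*(6 + 2)) = 41 + 45*(4 - 2*(-4)*8) = 41 + 45*(4 - 1*(-64)) = 41 + 45*(4 + 64) = 41 + 45*68 = 41 + 3060 = 3101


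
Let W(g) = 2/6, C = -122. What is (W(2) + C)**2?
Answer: 133225/9 ≈ 14803.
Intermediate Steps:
W(g) = 1/3 (W(g) = 2*(1/6) = 1/3)
(W(2) + C)**2 = (1/3 - 122)**2 = (-365/3)**2 = 133225/9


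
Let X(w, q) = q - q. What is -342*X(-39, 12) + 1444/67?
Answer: 1444/67 ≈ 21.552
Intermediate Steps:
X(w, q) = 0
-342*X(-39, 12) + 1444/67 = -342*0 + 1444/67 = 0 + 1444*(1/67) = 0 + 1444/67 = 1444/67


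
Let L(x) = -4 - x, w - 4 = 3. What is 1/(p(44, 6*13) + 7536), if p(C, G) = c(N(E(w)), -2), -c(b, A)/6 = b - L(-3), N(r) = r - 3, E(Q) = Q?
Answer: 1/7506 ≈ 0.00013323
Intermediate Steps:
w = 7 (w = 4 + 3 = 7)
N(r) = -3 + r
c(b, A) = -6 - 6*b (c(b, A) = -6*(b - (-4 - 1*(-3))) = -6*(b - (-4 + 3)) = -6*(b - 1*(-1)) = -6*(b + 1) = -6*(1 + b) = -6 - 6*b)
p(C, G) = -30 (p(C, G) = -6 - 6*(-3 + 7) = -6 - 6*4 = -6 - 24 = -30)
1/(p(44, 6*13) + 7536) = 1/(-30 + 7536) = 1/7506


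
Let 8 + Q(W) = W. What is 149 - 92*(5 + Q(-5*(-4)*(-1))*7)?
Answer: 17721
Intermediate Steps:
Q(W) = -8 + W
149 - 92*(5 + Q(-5*(-4)*(-1))*7) = 149 - 92*(5 + (-8 - 5*(-4)*(-1))*7) = 149 - 92*(5 + (-8 + 20*(-1))*7) = 149 - 92*(5 + (-8 - 20)*7) = 149 - 92*(5 - 28*7) = 149 - 92*(5 - 196) = 149 - 92*(-191) = 149 + 17572 = 17721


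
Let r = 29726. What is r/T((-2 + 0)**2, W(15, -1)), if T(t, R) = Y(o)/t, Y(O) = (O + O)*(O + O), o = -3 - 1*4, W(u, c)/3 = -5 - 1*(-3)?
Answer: 29726/49 ≈ 606.65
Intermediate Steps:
W(u, c) = -6 (W(u, c) = 3*(-5 - 1*(-3)) = 3*(-5 + 3) = 3*(-2) = -6)
o = -7 (o = -3 - 4 = -7)
Y(O) = 4*O**2 (Y(O) = (2*O)*(2*O) = 4*O**2)
T(t, R) = 196/t (T(t, R) = (4*(-7)**2)/t = (4*49)/t = 196/t)
r/T((-2 + 0)**2, W(15, -1)) = 29726/((196/((-2 + 0)**2))) = 29726/((196/((-2)**2))) = 29726/((196/4)) = 29726/((196*(1/4))) = 29726/49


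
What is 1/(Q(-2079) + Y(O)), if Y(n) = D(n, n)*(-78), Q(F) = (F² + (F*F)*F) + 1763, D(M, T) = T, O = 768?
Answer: -1/8981674939 ≈ -1.1134e-10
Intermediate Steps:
Q(F) = 1763 + F² + F³ (Q(F) = (F² + F²*F) + 1763 = (F² + F³) + 1763 = 1763 + F² + F³)
Y(n) = -78*n (Y(n) = n*(-78) = -78*n)
1/(Q(-2079) + Y(O)) = 1/((1763 + (-2079)² + (-2079)³) - 78*768) = 1/((1763 + 4322241 - 8985939039) - 59904) = 1/(-8981615035 - 59904) = 1/(-8981674939) = -1/8981674939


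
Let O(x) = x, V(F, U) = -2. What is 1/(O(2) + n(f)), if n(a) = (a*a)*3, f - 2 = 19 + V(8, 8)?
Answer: 1/1085 ≈ 0.00092166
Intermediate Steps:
f = 19 (f = 2 + (19 - 2) = 2 + 17 = 19)
n(a) = 3*a**2 (n(a) = a**2*3 = 3*a**2)
1/(O(2) + n(f)) = 1/(2 + 3*19**2) = 1/(2 + 3*361) = 1/(2 + 1083) = 1/1085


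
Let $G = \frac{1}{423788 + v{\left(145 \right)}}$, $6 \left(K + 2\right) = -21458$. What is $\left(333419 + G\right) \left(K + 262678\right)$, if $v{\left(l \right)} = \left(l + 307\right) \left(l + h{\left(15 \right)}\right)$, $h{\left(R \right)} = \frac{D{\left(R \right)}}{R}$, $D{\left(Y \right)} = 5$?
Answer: $\frac{380569059242142413}{4405308} \approx 8.6389 \cdot 10^{10}$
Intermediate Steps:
$K = - \frac{10735}{3}$ ($K = -2 + \frac{1}{6} \left(-21458\right) = -2 - \frac{10729}{3} = - \frac{10735}{3} \approx -3578.3$)
$h{\left(R \right)} = \frac{5}{R}$
$v{\left(l \right)} = \left(307 + l\right) \left(\frac{1}{3} + l\right)$ ($v{\left(l \right)} = \left(l + 307\right) \left(l + \frac{5}{15}\right) = \left(307 + l\right) \left(l + 5 \cdot \frac{1}{15}\right) = \left(307 + l\right) \left(l + \frac{1}{3}\right) = \left(307 + l\right) \left(\frac{1}{3} + l\right)$)
$G = \frac{3}{1468436}$ ($G = \frac{1}{423788 + \left(\frac{307}{3} + 145^{2} + \frac{922}{3} \cdot 145\right)} = \frac{1}{423788 + \left(\frac{307}{3} + 21025 + \frac{133690}{3}\right)} = \frac{1}{423788 + \frac{197072}{3}} = \frac{1}{\frac{1468436}{3}} = \frac{3}{1468436} \approx 2.043 \cdot 10^{-6}$)
$\left(333419 + G\right) \left(K + 262678\right) = \left(333419 + \frac{3}{1468436}\right) \left(- \frac{10735}{3} + 262678\right) = \frac{489604462687}{1468436} \cdot \frac{777299}{3} = \frac{380569059242142413}{4405308}$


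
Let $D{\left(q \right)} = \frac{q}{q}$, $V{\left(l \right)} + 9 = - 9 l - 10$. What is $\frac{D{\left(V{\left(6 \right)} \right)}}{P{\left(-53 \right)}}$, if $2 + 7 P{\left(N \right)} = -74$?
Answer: $- \frac{7}{76} \approx -0.092105$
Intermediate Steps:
$V{\left(l \right)} = -19 - 9 l$ ($V{\left(l \right)} = -9 - \left(10 + 9 l\right) = -19 - 9 l$)
$P{\left(N \right)} = - \frac{76}{7}$ ($P{\left(N \right)} = - \frac{2}{7} + \frac{1}{7} \left(-74\right) = - \frac{2}{7} - \frac{74}{7} = - \frac{76}{7}$)
$D{\left(q \right)} = 1$
$\frac{D{\left(V{\left(6 \right)} \right)}}{P{\left(-53 \right)}} = 1 \frac{1}{- \frac{76}{7}} = 1 \left(- \frac{7}{76}\right) = - \frac{7}{76}$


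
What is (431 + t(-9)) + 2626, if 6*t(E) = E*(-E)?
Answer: 6087/2 ≈ 3043.5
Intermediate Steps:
t(E) = -E²/6 (t(E) = (E*(-E))/6 = (-E²)/6 = -E²/6)
(431 + t(-9)) + 2626 = (431 - ⅙*(-9)²) + 2626 = (431 - ⅙*81) + 2626 = (431 - 27/2) + 2626 = 835/2 + 2626 = 6087/2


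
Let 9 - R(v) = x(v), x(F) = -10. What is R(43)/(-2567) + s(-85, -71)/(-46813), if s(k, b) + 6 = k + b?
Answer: -473593/120168971 ≈ -0.0039411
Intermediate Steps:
s(k, b) = -6 + b + k (s(k, b) = -6 + (k + b) = -6 + (b + k) = -6 + b + k)
R(v) = 19 (R(v) = 9 - 1*(-10) = 9 + 10 = 19)
R(43)/(-2567) + s(-85, -71)/(-46813) = 19/(-2567) + (-6 - 71 - 85)/(-46813) = 19*(-1/2567) - 162*(-1/46813) = -19/2567 + 162/46813 = -473593/120168971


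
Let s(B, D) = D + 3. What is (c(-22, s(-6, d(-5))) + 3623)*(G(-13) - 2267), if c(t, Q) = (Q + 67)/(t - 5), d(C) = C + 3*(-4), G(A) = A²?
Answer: -205117264/27 ≈ -7.5969e+6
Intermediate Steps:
d(C) = -12 + C (d(C) = C - 12 = -12 + C)
s(B, D) = 3 + D
c(t, Q) = (67 + Q)/(-5 + t)
(c(-22, s(-6, d(-5))) + 3623)*(G(-13) - 2267) = ((67 + (3 + (-12 - 5)))/(-5 - 22) + 3623)*((-13)² - 2267) = ((67 + (3 - 17))/(-27) + 3623)*(169 - 2267) = (-(67 - 14)/27 + 3623)*(-2098) = (-1/27*53 + 3623)*(-2098) = (-53/27 + 3623)*(-2098) = (97768/27)*(-2098) = -205117264/27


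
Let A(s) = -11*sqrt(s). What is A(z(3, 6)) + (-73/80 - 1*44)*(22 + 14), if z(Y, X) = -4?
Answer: -32337/20 - 22*I ≈ -1616.8 - 22.0*I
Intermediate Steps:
A(z(3, 6)) + (-73/80 - 1*44)*(22 + 14) = -22*I + (-73/80 - 1*44)*(22 + 14) = -22*I + (-73*1/80 - 44)*36 = -22*I + (-73/80 - 44)*36 = -22*I - 3593/80*36 = -22*I - 32337/20 = -32337/20 - 22*I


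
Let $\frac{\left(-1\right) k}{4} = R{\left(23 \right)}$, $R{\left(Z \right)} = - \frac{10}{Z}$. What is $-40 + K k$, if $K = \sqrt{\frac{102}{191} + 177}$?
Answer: $-40 + \frac{40 \sqrt{6476619}}{4393} \approx -16.827$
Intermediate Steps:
$k = \frac{40}{23}$ ($k = - 4 \left(- \frac{10}{23}\right) = - 4 \left(\left(-10\right) \frac{1}{23}\right) = \left(-4\right) \left(- \frac{10}{23}\right) = \frac{40}{23} \approx 1.7391$)
$K = \frac{\sqrt{6476619}}{191}$ ($K = \sqrt{102 \cdot \frac{1}{191} + 177} = \sqrt{\frac{102}{191} + 177} = \sqrt{\frac{33909}{191}} = \frac{\sqrt{6476619}}{191} \approx 13.324$)
$-40 + K k = -40 + \frac{\sqrt{6476619}}{191} \cdot \frac{40}{23} = -40 + \frac{40 \sqrt{6476619}}{4393}$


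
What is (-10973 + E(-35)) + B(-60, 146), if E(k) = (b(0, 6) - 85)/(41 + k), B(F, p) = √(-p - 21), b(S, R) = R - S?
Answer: -65917/6 + I*√167 ≈ -10986.0 + 12.923*I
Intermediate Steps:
B(F, p) = √(-21 - p)
E(k) = -79/(41 + k) (E(k) = ((6 - 1*0) - 85)/(41 + k) = ((6 + 0) - 85)/(41 + k) = (6 - 85)/(41 + k) = -79/(41 + k))
(-10973 + E(-35)) + B(-60, 146) = (-10973 - 79/(41 - 35)) + √(-21 - 1*146) = (-10973 - 79/6) + √(-21 - 146) = (-10973 - 79*⅙) + √(-167) = (-10973 - 79/6) + I*√167 = -65917/6 + I*√167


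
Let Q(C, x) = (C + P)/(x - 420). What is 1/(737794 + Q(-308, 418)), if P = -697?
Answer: 2/1476593 ≈ 1.3545e-6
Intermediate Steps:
Q(C, x) = (-697 + C)/(-420 + x) (Q(C, x) = (C - 697)/(x - 420) = (-697 + C)/(-420 + x))
1/(737794 + Q(-308, 418)) = 1/(737794 + (-697 - 308)/(-420 + 418)) = 1/(737794 - 1005/(-2)) = 1/(737794 - ½*(-1005)) = 1/(737794 + 1005/2) = 1/(1476593/2) = 2/1476593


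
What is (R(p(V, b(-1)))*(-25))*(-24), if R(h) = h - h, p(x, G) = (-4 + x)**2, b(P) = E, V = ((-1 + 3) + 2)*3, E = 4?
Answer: 0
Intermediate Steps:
V = 12 (V = (2 + 2)*3 = 4*3 = 12)
b(P) = 4
R(h) = 0
(R(p(V, b(-1)))*(-25))*(-24) = (0*(-25))*(-24) = 0*(-24) = 0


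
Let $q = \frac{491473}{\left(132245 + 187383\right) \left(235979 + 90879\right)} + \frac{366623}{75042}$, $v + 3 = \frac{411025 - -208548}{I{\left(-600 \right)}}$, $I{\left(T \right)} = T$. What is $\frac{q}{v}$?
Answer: $- \frac{478777876628477725}{101489117810980178433} \approx -0.0047175$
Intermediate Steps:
$v = - \frac{621373}{600}$ ($v = -3 + \frac{411025 - -208548}{-600} = -3 + \left(411025 + 208548\right) \left(- \frac{1}{600}\right) = -3 + 619573 \left(- \frac{1}{600}\right) = -3 - \frac{619573}{600} = - \frac{621373}{600} \approx -1035.6$)
$q = \frac{19151115065139109}{3919930263245304}$ ($q = \frac{491473}{319628 \cdot 326858} + 366623 \cdot \frac{1}{75042} = \frac{491473}{104472968824} + \frac{366623}{75042} = \frac{19151115065139109}{3919930263245304} \approx 4.8856$)
$\frac{q}{v} = \frac{19151115065139109}{3919930263245304 \left(- \frac{621373}{600}\right)} = \frac{19151115065139109}{3919930263245304} \left(- \frac{600}{621373}\right) = - \frac{478777876628477725}{101489117810980178433}$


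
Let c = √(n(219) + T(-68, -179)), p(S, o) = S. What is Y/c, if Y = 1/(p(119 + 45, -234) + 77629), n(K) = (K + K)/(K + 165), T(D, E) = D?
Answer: -8*I*√4279/332876247 ≈ -1.5721e-6*I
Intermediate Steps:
n(K) = 2*K/(165 + K) (n(K) = (2*K)/(165 + K) = 2*K/(165 + K))
Y = 1/77793 (Y = 1/((119 + 45) + 77629) = 1/(164 + 77629) = 1/77793 ≈ 1.2855e-5)
c = I*√4279/8 (c = √(2*219/(165 + 219) - 68) = √(2*219/384 - 68) = √(2*219*(1/384) - 68) = √(73/64 - 68) = √(-4279/64) = I*√4279/8 ≈ 8.1768*I)
Y/c = 1/(77793*((I*√4279/8))) = (-8*I*√4279/4279)/77793 = -8*I*√4279/332876247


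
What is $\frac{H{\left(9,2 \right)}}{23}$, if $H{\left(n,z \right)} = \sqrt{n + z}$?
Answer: $\frac{\sqrt{11}}{23} \approx 0.1442$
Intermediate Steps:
$\frac{H{\left(9,2 \right)}}{23} = \frac{\sqrt{9 + 2}}{23} = \sqrt{11} \cdot \frac{1}{23} = \frac{\sqrt{11}}{23}$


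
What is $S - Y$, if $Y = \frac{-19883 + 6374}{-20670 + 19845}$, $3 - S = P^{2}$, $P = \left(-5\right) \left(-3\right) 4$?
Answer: $- \frac{993678}{275} \approx -3613.4$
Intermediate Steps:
$P = 60$ ($P = 15 \cdot 4 = 60$)
$S = -3597$ ($S = 3 - 60^{2} = 3 - 3600 = -3597$)
$Y = \frac{4503}{275}$ ($Y = - \frac{13509}{-825} = \left(-13509\right) \left(- \frac{1}{825}\right) = \frac{4503}{275} \approx 16.375$)
$S - Y = -3597 - \frac{4503}{275} = - \frac{993678}{275}$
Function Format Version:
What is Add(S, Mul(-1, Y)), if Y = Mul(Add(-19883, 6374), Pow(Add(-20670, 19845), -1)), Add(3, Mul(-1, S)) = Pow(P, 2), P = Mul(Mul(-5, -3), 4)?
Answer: Rational(-993678, 275) ≈ -3613.4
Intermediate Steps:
P = 60 (P = Mul(15, 4) = 60)
S = -3597 (S = Add(3, Mul(-1, Pow(60, 2))) = Add(3, Mul(-1, 3600)) = Add(3, -3600) = -3597)
Y = Rational(4503, 275) (Y = Mul(-13509, Pow(-825, -1)) = Mul(-13509, Rational(-1, 825)) = Rational(4503, 275) ≈ 16.375)
Add(S, Mul(-1, Y)) = Add(-3597, Mul(-1, Rational(4503, 275))) = Add(-3597, Rational(-4503, 275)) = Rational(-993678, 275)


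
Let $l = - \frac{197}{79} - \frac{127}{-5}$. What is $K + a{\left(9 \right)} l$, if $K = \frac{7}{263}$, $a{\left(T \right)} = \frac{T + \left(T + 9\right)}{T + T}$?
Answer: $\frac{3572201}{103885} \approx 34.386$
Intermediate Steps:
$a{\left(T \right)} = \frac{9 + 2 T}{2 T}$ ($a{\left(T \right)} = \frac{T + \left(9 + T\right)}{2 T} = \left(9 + 2 T\right) \frac{1}{2 T} = \frac{9 + 2 T}{2 T}$)
$l = \frac{9048}{395}$ ($l = \left(-197\right) \frac{1}{79} - - \frac{127}{5} = - \frac{197}{79} + \frac{127}{5} = \frac{9048}{395} \approx 22.906$)
$K = \frac{7}{263}$ ($K = 7 \cdot \frac{1}{263} = \frac{7}{263} \approx 0.026616$)
$K + a{\left(9 \right)} l = \frac{7}{263} + \frac{\frac{9}{2} + 9}{9} \cdot \frac{9048}{395} = \frac{7}{263} + \frac{1}{9} \cdot \frac{27}{2} \cdot \frac{9048}{395} = \frac{7}{263} + \frac{3}{2} \cdot \frac{9048}{395} = \frac{7}{263} + \frac{13572}{395} = \frac{3572201}{103885}$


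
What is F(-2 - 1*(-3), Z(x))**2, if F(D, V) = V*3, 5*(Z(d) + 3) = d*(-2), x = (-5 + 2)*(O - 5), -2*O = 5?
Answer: 1296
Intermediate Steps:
O = -5/2 (O = -1/2*5 = -5/2 ≈ -2.5000)
x = 45/2 (x = (-5 + 2)*(-5/2 - 5) = -3*(-15/2) = 45/2 ≈ 22.500)
Z(d) = -3 - 2*d/5 (Z(d) = -3 + (d*(-2))/5 = -3 + (-2*d)/5 = -3 - 2*d/5)
F(D, V) = 3*V
F(-2 - 1*(-3), Z(x))**2 = (3*(-3 - 2/5*45/2))**2 = (3*(-3 - 9))**2 = (3*(-12))**2 = (-36)**2 = 1296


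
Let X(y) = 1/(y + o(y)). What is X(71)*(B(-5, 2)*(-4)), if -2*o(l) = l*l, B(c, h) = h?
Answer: 16/4899 ≈ 0.0032660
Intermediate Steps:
o(l) = -l²/2 (o(l) = -l*l/2 = -l²/2)
X(y) = 1/(y - y²/2)
X(71)*(B(-5, 2)*(-4)) = (-2/(71*(-2 + 71)))*(2*(-4)) = -2*1/71/69*(-8) = -2*1/71*1/69*(-8) = -2/4899*(-8) = 16/4899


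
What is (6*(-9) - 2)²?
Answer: 3136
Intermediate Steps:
(6*(-9) - 2)² = (-54 - 2)² = (-56)² = 3136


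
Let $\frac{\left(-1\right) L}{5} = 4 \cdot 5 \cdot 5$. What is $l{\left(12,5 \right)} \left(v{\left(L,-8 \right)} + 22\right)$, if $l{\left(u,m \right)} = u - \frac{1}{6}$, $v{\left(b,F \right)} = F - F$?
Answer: $\frac{781}{3} \approx 260.33$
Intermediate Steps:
$L = -500$ ($L = - 5 \cdot 4 \cdot 5 \cdot 5 = - 5 \cdot 20 \cdot 5 = \left(-5\right) 100 = -500$)
$v{\left(b,F \right)} = 0$
$l{\left(u,m \right)} = - \frac{1}{6} + u$ ($l{\left(u,m \right)} = u - \frac{1}{6} = - \frac{1}{6} + u$)
$l{\left(12,5 \right)} \left(v{\left(L,-8 \right)} + 22\right) = \left(- \frac{1}{6} + 12\right) \left(0 + 22\right) = \frac{71}{6} \cdot 22 = \frac{781}{3}$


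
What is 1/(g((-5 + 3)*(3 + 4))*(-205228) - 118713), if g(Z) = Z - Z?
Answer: -1/118713 ≈ -8.4237e-6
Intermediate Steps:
g(Z) = 0
1/(g((-5 + 3)*(3 + 4))*(-205228) - 118713) = 1/(0*(-205228) - 118713) = 1/(0 - 118713) = 1/(-118713) = -1/118713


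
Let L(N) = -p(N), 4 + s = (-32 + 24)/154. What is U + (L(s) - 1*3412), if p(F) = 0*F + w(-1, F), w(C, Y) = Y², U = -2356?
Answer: -34295816/5929 ≈ -5784.4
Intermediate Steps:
p(F) = F² (p(F) = 0*F + F² = 0 + F² = F²)
s = -312/77 (s = -4 + (-32 + 24)/154 = -4 - 8*1/154 = -4 - 4/77 = -312/77 ≈ -4.0519)
L(N) = -N²
U + (L(s) - 1*3412) = -2356 + (-(-312/77)² - 1*3412) = -2356 + (-1*97344/5929 - 3412) = -2356 + (-97344/5929 - 3412) = -2356 - 20327092/5929 = -34295816/5929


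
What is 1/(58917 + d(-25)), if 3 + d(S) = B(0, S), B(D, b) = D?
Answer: 1/58914 ≈ 1.6974e-5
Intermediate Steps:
d(S) = -3 (d(S) = -3 + 0 = -3)
1/(58917 + d(-25)) = 1/(58917 - 3) = 1/58914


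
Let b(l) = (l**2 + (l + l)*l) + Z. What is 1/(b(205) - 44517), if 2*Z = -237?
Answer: 2/162879 ≈ 1.2279e-5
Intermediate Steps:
Z = -237/2 (Z = (1/2)*(-237) = -237/2 ≈ -118.50)
b(l) = -237/2 + 3*l**2 (b(l) = (l**2 + (l + l)*l) - 237/2 = (l**2 + (2*l)*l) - 237/2 = (l**2 + 2*l**2) - 237/2 = 3*l**2 - 237/2 = -237/2 + 3*l**2)
1/(b(205) - 44517) = 1/((-237/2 + 3*205**2) - 44517) = 1/((-237/2 + 3*42025) - 44517) = 1/((-237/2 + 126075) - 44517) = 1/(251913/2 - 44517) = 1/(162879/2) = 2/162879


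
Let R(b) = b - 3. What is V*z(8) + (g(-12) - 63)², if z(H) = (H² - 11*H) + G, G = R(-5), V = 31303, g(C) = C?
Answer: -996071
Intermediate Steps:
R(b) = -3 + b
G = -8 (G = -3 - 5 = -8)
z(H) = -8 + H² - 11*H (z(H) = (H² - 11*H) - 8 = -8 + H² - 11*H)
V*z(8) + (g(-12) - 63)² = 31303*(-8 + 8² - 11*8) + (-12 - 63)² = 31303*(-8 + 64 - 88) + (-75)² = 31303*(-32) + 5625 = -1001696 + 5625 = -996071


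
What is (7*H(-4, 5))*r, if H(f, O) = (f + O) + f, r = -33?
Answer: 693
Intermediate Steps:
H(f, O) = O + 2*f (H(f, O) = (O + f) + f = O + 2*f)
(7*H(-4, 5))*r = (7*(5 + 2*(-4)))*(-33) = (7*(5 - 8))*(-33) = (7*(-3))*(-33) = -21*(-33) = 693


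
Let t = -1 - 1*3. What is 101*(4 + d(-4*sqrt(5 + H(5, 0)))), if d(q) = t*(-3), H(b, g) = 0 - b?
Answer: 1616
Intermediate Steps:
H(b, g) = -b
t = -4 (t = -1 - 3 = -4)
d(q) = 12 (d(q) = -4*(-3) = 12)
101*(4 + d(-4*sqrt(5 + H(5, 0)))) = 101*(4 + 12) = 101*16 = 1616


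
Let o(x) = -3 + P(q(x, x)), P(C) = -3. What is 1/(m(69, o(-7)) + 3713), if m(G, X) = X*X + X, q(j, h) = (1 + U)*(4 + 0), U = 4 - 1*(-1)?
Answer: 1/3743 ≈ 0.00026717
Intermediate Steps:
U = 5 (U = 4 + 1 = 5)
q(j, h) = 24 (q(j, h) = (1 + 5)*(4 + 0) = 6*4 = 24)
o(x) = -6 (o(x) = -3 - 3 = -6)
m(G, X) = X + X² (m(G, X) = X² + X = X + X²)
1/(m(69, o(-7)) + 3713) = 1/(-6*(1 - 6) + 3713) = 1/(-6*(-5) + 3713) = 1/(30 + 3713) = 1/3743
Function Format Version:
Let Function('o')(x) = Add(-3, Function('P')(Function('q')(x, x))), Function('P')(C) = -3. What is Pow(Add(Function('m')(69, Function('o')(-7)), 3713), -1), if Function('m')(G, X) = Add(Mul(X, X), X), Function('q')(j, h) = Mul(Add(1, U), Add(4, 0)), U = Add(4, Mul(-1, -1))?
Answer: Rational(1, 3743) ≈ 0.00026717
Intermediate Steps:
U = 5 (U = Add(4, 1) = 5)
Function('q')(j, h) = 24 (Function('q')(j, h) = Mul(Add(1, 5), Add(4, 0)) = Mul(6, 4) = 24)
Function('o')(x) = -6 (Function('o')(x) = Add(-3, -3) = -6)
Function('m')(G, X) = Add(X, Pow(X, 2)) (Function('m')(G, X) = Add(Pow(X, 2), X) = Add(X, Pow(X, 2)))
Pow(Add(Function('m')(69, Function('o')(-7)), 3713), -1) = Pow(Add(Mul(-6, Add(1, -6)), 3713), -1) = Pow(Add(Mul(-6, -5), 3713), -1) = Pow(Add(30, 3713), -1) = Pow(3743, -1) = Rational(1, 3743)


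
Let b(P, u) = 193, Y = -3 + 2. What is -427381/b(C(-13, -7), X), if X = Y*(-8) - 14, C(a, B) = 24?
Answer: -427381/193 ≈ -2214.4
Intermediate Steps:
Y = -1
X = -6 (X = -1*(-8) - 14 = 8 - 14 = -6)
-427381/b(C(-13, -7), X) = -427381/193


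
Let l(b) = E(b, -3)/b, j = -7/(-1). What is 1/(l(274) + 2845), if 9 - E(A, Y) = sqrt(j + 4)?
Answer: 106796843/303840526255 + 137*sqrt(11)/303840526255 ≈ 0.00035149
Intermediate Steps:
j = 7 (j = -7*(-1) = 7)
E(A, Y) = 9 - sqrt(11) (E(A, Y) = 9 - sqrt(7 + 4) = 9 - sqrt(11))
l(b) = (9 - sqrt(11))/b
1/(l(274) + 2845) = 1/((9 - sqrt(11))/274 + 2845) = 1/((9/274 - sqrt(11)/274) + 2845) = 1/(779539/274 - sqrt(11)/274)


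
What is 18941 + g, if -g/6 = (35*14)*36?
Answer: -86899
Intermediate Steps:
g = -105840 (g = -6*35*14*36 = -2940*36 = -6*17640 = -105840)
18941 + g = 18941 - 105840 = -86899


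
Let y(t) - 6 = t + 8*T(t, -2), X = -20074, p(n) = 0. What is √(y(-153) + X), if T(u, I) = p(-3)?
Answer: I*√20221 ≈ 142.2*I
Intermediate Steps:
T(u, I) = 0
y(t) = 6 + t (y(t) = 6 + (t + 8*0) = 6 + (t + 0) = 6 + t)
√(y(-153) + X) = √((6 - 153) - 20074) = √(-147 - 20074) = √(-20221) = I*√20221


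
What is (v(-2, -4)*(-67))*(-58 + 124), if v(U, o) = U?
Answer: 8844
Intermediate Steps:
(v(-2, -4)*(-67))*(-58 + 124) = (-2*(-67))*(-58 + 124) = 134*66 = 8844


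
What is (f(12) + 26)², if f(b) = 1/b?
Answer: 97969/144 ≈ 680.34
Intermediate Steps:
(f(12) + 26)² = (1/12 + 26)² = (313/12)² = 97969/144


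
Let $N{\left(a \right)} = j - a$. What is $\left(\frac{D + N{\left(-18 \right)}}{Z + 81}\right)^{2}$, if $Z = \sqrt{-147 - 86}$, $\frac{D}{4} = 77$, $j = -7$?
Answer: $\frac{101761}{\left(81 + i \sqrt{233}\right)^{2}} \approx 13.951 - 5.4516 i$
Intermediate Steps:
$D = 308$ ($D = 4 \cdot 77 = 308$)
$Z = i \sqrt{233}$ ($Z = \sqrt{-233} = i \sqrt{233} \approx 15.264 i$)
$N{\left(a \right)} = -7 - a$
$\left(\frac{D + N{\left(-18 \right)}}{Z + 81}\right)^{2} = \left(\frac{308 - -11}{i \sqrt{233} + 81}\right)^{2} = \left(\frac{308 + \left(-7 + 18\right)}{81 + i \sqrt{233}}\right)^{2} = \left(\frac{308 + 11}{81 + i \sqrt{233}}\right)^{2} = \left(\frac{319}{81 + i \sqrt{233}}\right)^{2} = \frac{101761}{\left(81 + i \sqrt{233}\right)^{2}}$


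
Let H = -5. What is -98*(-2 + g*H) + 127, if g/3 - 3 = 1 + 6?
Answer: 15023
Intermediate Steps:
g = 30 (g = 9 + 3*(1 + 6) = 9 + 3*7 = 9 + 21 = 30)
-98*(-2 + g*H) + 127 = -98*(-2 + 30*(-5)) + 127 = -98*(-2 - 150) + 127 = -98*(-152) + 127 = 14896 + 127 = 15023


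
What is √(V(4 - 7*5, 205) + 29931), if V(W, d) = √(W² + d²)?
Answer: √(29931 + √42986) ≈ 173.60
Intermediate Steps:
√(V(4 - 7*5, 205) + 29931) = √(√((4 - 7*5)² + 205²) + 29931) = √(√((4 - 35)² + 42025) + 29931) = √(√((-31)² + 42025) + 29931) = √(√(961 + 42025) + 29931) = √(√42986 + 29931) = √(29931 + √42986)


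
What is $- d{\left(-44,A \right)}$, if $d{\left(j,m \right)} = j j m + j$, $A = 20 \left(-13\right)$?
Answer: $503404$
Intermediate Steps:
$A = -260$
$d{\left(j,m \right)} = j + m j^{2}$ ($d{\left(j,m \right)} = j^{2} m + j = m j^{2} + j = j + m j^{2}$)
$- d{\left(-44,A \right)} = - \left(-44\right) \left(1 - -11440\right) = - \left(-44\right) \left(1 + 11440\right) = - \left(-44\right) 11441 = \left(-1\right) \left(-503404\right) = 503404$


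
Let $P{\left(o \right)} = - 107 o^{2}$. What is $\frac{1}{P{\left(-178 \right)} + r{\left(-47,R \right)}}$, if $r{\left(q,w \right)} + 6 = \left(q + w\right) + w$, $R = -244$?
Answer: $- \frac{1}{3390729} \approx -2.9492 \cdot 10^{-7}$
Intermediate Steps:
$r{\left(q,w \right)} = -6 + q + 2 w$ ($r{\left(q,w \right)} = -6 + \left(\left(q + w\right) + w\right) = -6 + \left(q + 2 w\right) = -6 + q + 2 w$)
$\frac{1}{P{\left(-178 \right)} + r{\left(-47,R \right)}} = \frac{1}{- 107 \left(-178\right)^{2} - 541} = \frac{1}{\left(-107\right) 31684 - 541} = \frac{1}{-3390188 - 541} = \frac{1}{-3390729} = - \frac{1}{3390729}$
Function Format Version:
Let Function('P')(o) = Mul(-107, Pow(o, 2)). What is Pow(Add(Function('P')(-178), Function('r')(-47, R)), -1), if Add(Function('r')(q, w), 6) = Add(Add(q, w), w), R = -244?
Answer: Rational(-1, 3390729) ≈ -2.9492e-7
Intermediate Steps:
Function('r')(q, w) = Add(-6, q, Mul(2, w)) (Function('r')(q, w) = Add(-6, Add(Add(q, w), w)) = Add(-6, Add(q, Mul(2, w))) = Add(-6, q, Mul(2, w)))
Pow(Add(Function('P')(-178), Function('r')(-47, R)), -1) = Pow(Add(Mul(-107, Pow(-178, 2)), Add(-6, -47, Mul(2, -244))), -1) = Pow(Add(Mul(-107, 31684), Add(-6, -47, -488)), -1) = Pow(Add(-3390188, -541), -1) = Pow(-3390729, -1) = Rational(-1, 3390729)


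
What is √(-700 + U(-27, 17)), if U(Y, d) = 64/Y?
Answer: 2*I*√14223/9 ≈ 26.502*I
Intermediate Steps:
√(-700 + U(-27, 17)) = √(-700 + 64/(-27)) = √(-700 + 64*(-1/27)) = √(-700 - 64/27) = √(-18964/27) = 2*I*√14223/9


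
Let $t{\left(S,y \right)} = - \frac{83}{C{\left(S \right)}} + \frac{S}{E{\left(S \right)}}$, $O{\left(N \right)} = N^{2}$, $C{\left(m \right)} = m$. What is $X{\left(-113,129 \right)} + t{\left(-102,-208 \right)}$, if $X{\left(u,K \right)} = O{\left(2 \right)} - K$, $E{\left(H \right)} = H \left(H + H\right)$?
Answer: $- \frac{8445}{68} \approx -124.19$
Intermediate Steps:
$E{\left(H \right)} = 2 H^{2}$ ($E{\left(H \right)} = H 2 H = 2 H^{2}$)
$X{\left(u,K \right)} = 4 - K$ ($X{\left(u,K \right)} = 2^{2} - K = 4 - K$)
$t{\left(S,y \right)} = - \frac{165}{2 S}$ ($t{\left(S,y \right)} = - \frac{83}{S} + \frac{S}{2 S^{2}} = - \frac{83}{S} + S \frac{1}{2 S^{2}} = - \frac{83}{S} + \frac{1}{2 S} = - \frac{165}{2 S}$)
$X{\left(-113,129 \right)} + t{\left(-102,-208 \right)} = \left(4 - 129\right) - \frac{165}{2 \left(-102\right)} = \left(4 - 129\right) - - \frac{55}{68} = -125 + \frac{55}{68} = - \frac{8445}{68}$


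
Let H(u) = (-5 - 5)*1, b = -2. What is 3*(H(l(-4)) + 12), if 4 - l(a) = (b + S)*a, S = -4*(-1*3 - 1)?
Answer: 6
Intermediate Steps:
S = 16 (S = -4*(-3 - 1) = -4*(-4) = 16)
l(a) = 4 - 14*a (l(a) = 4 - (-2 + 16)*a = 4 - 14*a)
H(u) = -10 (H(u) = -10*1 = -10)
3*(H(l(-4)) + 12) = 3*(-10 + 12) = 3*2 = 6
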